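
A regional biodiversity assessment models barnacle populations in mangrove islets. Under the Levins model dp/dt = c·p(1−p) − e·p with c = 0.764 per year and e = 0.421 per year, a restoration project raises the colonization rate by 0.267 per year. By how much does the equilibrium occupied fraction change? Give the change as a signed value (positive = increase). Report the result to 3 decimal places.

0.143

Before: p* = 1 − 0.421/0.764 = 0.4490.
After the change, c = 1.031, e = 0.421, so p* = 1 − 0.421/1.031 = 0.5917.
Δp* = 0.5917 − 0.4490 = +0.1427.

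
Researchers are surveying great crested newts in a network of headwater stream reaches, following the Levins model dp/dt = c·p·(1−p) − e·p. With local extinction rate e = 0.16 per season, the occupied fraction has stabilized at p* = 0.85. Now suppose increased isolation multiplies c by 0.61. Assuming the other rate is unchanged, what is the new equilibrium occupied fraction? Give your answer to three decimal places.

Balance c(1−p*) = e gives c = e/(1 − 0.85000) = 0.16/0.15000 = 1.06667.
New p* = 1 − e/c = 1 − 0.16000/0.65067 = 0.75410.

0.754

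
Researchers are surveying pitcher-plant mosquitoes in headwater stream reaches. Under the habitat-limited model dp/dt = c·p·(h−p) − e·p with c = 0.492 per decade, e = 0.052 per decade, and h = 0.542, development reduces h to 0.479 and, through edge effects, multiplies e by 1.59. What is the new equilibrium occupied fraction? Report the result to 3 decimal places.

Before: p* = h − e/c = 0.542 − 0.052/0.492 = 0.542 − 0.1057 = 0.4363.
After: c = 0.492, e = 0.08268, h = 0.479; p* = 0.479 − 0.08268/0.492 = 0.3110.

0.311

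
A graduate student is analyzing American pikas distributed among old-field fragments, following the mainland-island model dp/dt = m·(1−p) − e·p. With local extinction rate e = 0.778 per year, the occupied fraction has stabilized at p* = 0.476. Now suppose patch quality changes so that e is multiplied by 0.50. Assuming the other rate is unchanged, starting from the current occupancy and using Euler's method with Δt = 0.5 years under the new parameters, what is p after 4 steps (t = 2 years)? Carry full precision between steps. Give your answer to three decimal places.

0.638

Balance m(1−p*) = e·p* gives m = e·p*/(1−p*) = 0.778×0.47600/0.52400 = 0.70673.
Starting from p₀ = 0.47600; update p ← p + (dp/dt)·Δt with the new parameters.
step 1: Δp = +0.09258, p = 0.56858
step 2: Δp = +0.04186, p = 0.61044
step 3: Δp = +0.01893, p = 0.62937
step 4: Δp = +0.00856, p = 0.63792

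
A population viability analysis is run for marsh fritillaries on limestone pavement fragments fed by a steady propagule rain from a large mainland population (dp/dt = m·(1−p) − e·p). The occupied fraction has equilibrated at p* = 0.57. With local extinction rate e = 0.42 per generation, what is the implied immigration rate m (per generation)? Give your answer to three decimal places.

At equilibrium m(1−p*) = e·p*, so m = e·p*/(1−p*).
m = 0.42 × 0.57 / 0.4300 = 0.2394/0.4300 = 0.5567.

0.557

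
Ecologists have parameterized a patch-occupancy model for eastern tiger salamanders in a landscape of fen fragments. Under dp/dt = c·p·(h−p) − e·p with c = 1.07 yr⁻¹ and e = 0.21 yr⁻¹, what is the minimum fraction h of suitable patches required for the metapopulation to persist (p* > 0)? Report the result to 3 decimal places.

0.196

p* = h − e/c is positive only when h > e/c.
h_min = e/c = 0.21/1.07 = 0.1963.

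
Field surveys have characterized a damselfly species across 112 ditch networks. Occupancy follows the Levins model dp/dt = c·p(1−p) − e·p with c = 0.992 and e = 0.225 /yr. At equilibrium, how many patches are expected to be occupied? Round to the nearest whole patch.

p* = 1 − e/c = 1 − 0.225/0.992 = 0.7732.
Expected occupied patches = N × p* = 112 × 0.7732 = 86.60 ≈ 87.

87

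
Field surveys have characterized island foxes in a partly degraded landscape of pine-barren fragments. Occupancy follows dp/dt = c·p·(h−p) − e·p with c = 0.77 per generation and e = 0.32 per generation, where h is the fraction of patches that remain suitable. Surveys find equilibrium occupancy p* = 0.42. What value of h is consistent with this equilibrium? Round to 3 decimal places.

At equilibrium c(h−p*) = e, so h = p* + e/c.
h = 0.42 + 0.32/0.77 = 0.42 + 0.4156 = 0.8356.

0.836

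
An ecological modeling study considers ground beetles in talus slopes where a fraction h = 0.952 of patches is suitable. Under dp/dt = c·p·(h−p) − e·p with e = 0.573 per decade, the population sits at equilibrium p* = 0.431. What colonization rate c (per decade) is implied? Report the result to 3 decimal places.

1.100

At equilibrium c(h−p*) = e, so c = e/(h−p*).
c = 0.573/(0.952 − 0.431) = 0.573/0.5210 = 1.0998.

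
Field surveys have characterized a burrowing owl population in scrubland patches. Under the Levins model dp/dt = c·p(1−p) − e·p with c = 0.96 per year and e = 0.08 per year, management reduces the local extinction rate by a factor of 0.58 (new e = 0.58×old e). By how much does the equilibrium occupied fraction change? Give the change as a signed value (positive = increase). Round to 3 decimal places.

0.035

Before: p* = 1 − 0.08/0.96 = 0.9167.
After the change, c = 0.96, e = 0.0464, so p* = 1 − 0.0464/0.96 = 0.9517.
Δp* = 0.9517 − 0.9167 = +0.0350.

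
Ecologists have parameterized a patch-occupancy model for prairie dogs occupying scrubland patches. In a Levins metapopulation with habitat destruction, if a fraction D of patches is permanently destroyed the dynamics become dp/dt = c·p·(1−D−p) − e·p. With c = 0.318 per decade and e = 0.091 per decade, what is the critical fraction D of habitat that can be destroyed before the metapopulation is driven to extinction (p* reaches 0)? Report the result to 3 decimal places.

The nontrivial equilibrium is p* = (1−D) − e/c; extinction occurs when this hits zero.
So D_crit = 1 − e/c = 1 − 0.091/0.318 = 1 − 0.2862 = 0.7138.
This equals the undisturbed p*, a classic result of Lande's extension.

0.714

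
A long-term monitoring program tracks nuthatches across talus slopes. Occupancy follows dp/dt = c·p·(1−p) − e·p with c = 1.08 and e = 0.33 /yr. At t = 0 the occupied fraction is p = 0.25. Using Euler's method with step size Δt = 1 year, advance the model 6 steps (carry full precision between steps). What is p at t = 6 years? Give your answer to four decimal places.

0.6922

Update rule: p ← p + [c·p·(1−p) − e·p]·Δt with Δt = 1.
  1  |  dp/dt·Δt = +0.120000  |  p_1 = 0.370000
  2  |  dp/dt·Δt = +0.129648  |  p_2 = 0.499648
  3  |  dp/dt·Δt = +0.105116  |  p_3 = 0.604764
  4  |  dp/dt·Δt = +0.058574  |  p_4 = 0.663338
  5  |  dp/dt·Δt = +0.022285  |  p_5 = 0.685623
  6  |  dp/dt·Δt = +0.006532  |  p_6 = 0.692155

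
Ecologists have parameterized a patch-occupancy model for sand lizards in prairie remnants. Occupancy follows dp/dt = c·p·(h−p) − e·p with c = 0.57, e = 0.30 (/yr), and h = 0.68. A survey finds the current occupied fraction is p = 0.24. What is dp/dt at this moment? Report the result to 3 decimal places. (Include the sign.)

-0.012

Colonization term: c·p·(h−p) = 0.57×0.24×0.4400 = 0.06019.
Extinction term: e·p = 0.07200.
dp/dt = 0.06019 − 0.07200 = -0.01181.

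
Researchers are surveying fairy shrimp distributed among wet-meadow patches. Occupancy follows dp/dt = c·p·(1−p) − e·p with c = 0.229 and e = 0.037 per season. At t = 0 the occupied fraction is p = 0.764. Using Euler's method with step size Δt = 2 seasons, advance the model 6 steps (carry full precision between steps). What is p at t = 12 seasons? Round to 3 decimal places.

0.834

Update rule: p ← p + [c·p·(1−p) − e·p]·Δt with Δt = 2.
  1  |  dp/dt·Δt = +0.026043  |  p_1 = 0.790043
  2  |  dp/dt·Δt = +0.017508  |  p_2 = 0.807551
  3  |  dp/dt·Δt = +0.011420  |  p_3 = 0.818971
  4  |  dp/dt·Δt = +0.007298  |  p_4 = 0.826269
  5  |  dp/dt·Δt = +0.004601  |  p_5 = 0.830870
  6  |  dp/dt·Δt = +0.002876  |  p_6 = 0.833746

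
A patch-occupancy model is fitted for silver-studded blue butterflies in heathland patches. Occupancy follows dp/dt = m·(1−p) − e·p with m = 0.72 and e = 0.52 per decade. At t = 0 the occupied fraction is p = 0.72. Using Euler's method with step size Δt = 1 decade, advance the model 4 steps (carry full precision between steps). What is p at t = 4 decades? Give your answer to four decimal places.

Update rule: p ← p + [m·(1−p) − e·p]·Δt with Δt = 1.
  1  |  dp/dt·Δt = -0.172800  |  p_1 = 0.547200
  2  |  dp/dt·Δt = +0.041472  |  p_2 = 0.588672
  3  |  dp/dt·Δt = -0.009953  |  p_3 = 0.578719
  4  |  dp/dt·Δt = +0.002389  |  p_4 = 0.581108

0.5811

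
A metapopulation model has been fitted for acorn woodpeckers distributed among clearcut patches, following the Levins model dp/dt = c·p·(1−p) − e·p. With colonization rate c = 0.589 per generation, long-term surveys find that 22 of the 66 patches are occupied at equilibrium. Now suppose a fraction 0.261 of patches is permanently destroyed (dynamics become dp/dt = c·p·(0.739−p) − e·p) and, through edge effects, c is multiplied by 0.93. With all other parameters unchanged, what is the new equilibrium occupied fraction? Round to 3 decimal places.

0.022

Observed p* = 22/66 = 0.33333.
Balance c(1−p*) = e gives e = 0.589×(1 − 0.33333) = 0.39267.
New p* = 0.739 − e/c = 0.739 − 0.39267/0.54777 = 0.02215.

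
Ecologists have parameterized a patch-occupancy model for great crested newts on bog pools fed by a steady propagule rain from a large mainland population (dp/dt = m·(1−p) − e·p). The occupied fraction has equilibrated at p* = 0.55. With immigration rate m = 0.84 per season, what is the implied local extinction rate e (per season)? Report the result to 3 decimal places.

At equilibrium m(1−p*) = e·p*, so e = m(1−p*)/p*.
e = 0.84 × 0.4500 / 0.55 = 0.6873.

0.687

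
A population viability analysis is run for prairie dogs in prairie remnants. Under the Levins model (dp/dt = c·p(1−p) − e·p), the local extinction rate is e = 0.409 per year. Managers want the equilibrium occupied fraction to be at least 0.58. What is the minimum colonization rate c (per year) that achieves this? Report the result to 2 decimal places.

0.97

p* = 1 − e/c ≥ 0.58 requires e/c ≤ 0.4200, i.e. c ≥ e/0.4200.
c_min = 0.409/0.4200 = 0.9738.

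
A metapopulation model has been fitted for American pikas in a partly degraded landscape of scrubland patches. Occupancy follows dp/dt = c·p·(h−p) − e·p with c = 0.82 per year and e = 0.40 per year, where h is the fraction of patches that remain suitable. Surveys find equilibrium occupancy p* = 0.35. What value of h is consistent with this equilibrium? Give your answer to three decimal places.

At equilibrium c(h−p*) = e, so h = p* + e/c.
h = 0.35 + 0.40/0.82 = 0.35 + 0.4878 = 0.8378.

0.838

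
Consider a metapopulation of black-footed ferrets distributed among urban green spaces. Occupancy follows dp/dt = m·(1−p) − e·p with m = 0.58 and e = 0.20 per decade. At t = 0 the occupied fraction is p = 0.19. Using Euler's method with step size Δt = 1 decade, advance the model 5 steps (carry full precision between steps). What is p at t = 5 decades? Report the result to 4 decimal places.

Update rule: p ← p + [m·(1−p) − e·p]·Δt with Δt = 1.
t = 1: p = 0.19000 + (+0.43180) = 0.62180
t = 2: p = 0.62180 + (+0.09500) = 0.71680
t = 3: p = 0.71680 + (+0.02090) = 0.73770
t = 4: p = 0.73770 + (+0.00460) = 0.74229
t = 5: p = 0.74229 + (+0.00101) = 0.74330

0.7433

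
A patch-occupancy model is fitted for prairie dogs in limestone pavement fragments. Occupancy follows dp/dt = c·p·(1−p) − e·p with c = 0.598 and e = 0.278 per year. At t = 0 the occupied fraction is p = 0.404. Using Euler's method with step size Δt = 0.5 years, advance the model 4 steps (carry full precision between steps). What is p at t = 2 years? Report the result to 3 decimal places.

Update rule: p ← p + [c·p·(1−p) − e·p]·Δt with Δt = 0.5.
t = 0.5: p = 0.40400 + (+0.01584) = 0.41984
t = 1: p = 0.41984 + (+0.01447) = 0.43431
t = 1.5: p = 0.43431 + (+0.01309) = 0.44740
t = 2: p = 0.44740 + (+0.01173) = 0.45913

0.459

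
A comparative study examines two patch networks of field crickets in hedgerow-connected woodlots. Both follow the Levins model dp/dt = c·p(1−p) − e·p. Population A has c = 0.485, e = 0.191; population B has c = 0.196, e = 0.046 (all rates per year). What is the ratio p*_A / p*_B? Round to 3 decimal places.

0.792

A: p*_A = 1 − 0.191/0.485 = 0.6062.
B: p*_B = 1 − 0.046/0.196 = 0.7653.
p*_A / p*_B = 0.6062/0.7653 = 0.7921.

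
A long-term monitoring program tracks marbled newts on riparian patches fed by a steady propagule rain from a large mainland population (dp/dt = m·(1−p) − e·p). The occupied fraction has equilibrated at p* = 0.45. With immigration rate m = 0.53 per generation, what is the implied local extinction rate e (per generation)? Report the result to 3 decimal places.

0.648

At equilibrium m(1−p*) = e·p*, so e = m(1−p*)/p*.
e = 0.53 × 0.5500 / 0.45 = 0.6478.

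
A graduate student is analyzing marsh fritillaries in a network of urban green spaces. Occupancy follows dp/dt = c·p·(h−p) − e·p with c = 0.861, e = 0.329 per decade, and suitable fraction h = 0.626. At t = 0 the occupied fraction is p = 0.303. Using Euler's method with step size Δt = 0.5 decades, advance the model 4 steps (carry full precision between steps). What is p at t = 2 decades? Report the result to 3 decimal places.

Update rule: p ← p + [c·p·(h−p) − e·p]·Δt with Δt = 0.5.
  1  |  dp/dt·Δt = -0.007711  |  p_1 = 0.295289
  2  |  dp/dt·Δt = -0.006534  |  p_2 = 0.288755
  3  |  dp/dt·Δt = -0.005578  |  p_3 = 0.283177
  4  |  dp/dt·Δt = -0.004790  |  p_4 = 0.278387

0.278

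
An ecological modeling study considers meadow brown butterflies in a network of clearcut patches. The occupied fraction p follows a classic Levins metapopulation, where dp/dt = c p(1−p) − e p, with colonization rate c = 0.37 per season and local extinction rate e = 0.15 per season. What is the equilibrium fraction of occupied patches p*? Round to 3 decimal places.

0.595

At equilibrium, colonization balances extinction: c·p*·(1−p*) = e·p*.
So p* = 1 − e/c = 1 − 0.15/0.37 = 1 − 0.4054 = 0.5946.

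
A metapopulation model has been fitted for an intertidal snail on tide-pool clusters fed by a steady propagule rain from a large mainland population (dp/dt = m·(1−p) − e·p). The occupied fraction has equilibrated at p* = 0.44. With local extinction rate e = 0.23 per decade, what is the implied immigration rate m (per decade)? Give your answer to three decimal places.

At equilibrium m(1−p*) = e·p*, so m = e·p*/(1−p*).
m = 0.23 × 0.44 / 0.5600 = 0.1012/0.5600 = 0.1807.

0.181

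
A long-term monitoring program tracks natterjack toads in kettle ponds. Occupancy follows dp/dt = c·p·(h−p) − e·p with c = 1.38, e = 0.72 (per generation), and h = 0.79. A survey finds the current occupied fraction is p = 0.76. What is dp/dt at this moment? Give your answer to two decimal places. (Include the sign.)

Colonization term: c·p·(h−p) = 1.38×0.76×0.0300 = 0.03146.
Extinction term: e·p = 0.54720.
dp/dt = 0.03146 − 0.54720 = -0.51574.

-0.52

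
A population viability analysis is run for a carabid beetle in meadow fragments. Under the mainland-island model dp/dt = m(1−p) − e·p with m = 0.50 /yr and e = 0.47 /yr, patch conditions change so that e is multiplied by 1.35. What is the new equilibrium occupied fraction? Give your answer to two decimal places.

Before: p* = 0.50/(0.50+0.47) = 0.5155.
After: m = 0.5, e = 0.6345; p* = 0.5/1.1345 = 0.4407.

0.44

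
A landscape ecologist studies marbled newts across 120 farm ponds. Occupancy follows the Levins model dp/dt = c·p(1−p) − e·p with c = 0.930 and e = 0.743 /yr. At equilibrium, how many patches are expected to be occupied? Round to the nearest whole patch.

p* = 1 − e/c = 1 − 0.743/0.930 = 0.2011.
Expected occupied patches = N × p* = 120 × 0.2011 = 24.13 ≈ 24.

24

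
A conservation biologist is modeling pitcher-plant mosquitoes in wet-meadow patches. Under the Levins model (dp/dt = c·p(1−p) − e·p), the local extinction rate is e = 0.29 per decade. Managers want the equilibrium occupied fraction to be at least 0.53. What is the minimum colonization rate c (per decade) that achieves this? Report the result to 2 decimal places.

p* = 1 − e/c ≥ 0.53 requires e/c ≤ 0.4700, i.e. c ≥ e/0.4700.
c_min = 0.29/0.4700 = 0.6170.

0.62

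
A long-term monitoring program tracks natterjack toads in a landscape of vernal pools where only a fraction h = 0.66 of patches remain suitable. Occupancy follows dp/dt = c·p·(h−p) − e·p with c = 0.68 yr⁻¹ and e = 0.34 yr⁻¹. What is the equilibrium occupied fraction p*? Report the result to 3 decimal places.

0.160

Setting dp/dt = 0 and dividing by p* gives c·(h−p*) = e.
So p* = h − e/c = 0.66 − 0.34/0.68 = 0.66 − 0.5000 = 0.1600.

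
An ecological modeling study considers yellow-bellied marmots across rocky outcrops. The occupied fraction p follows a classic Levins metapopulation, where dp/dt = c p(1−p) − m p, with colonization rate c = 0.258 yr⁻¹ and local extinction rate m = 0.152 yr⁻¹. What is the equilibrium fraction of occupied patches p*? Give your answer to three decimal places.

At equilibrium, colonization balances extinction: c·p*·(1−p*) = m·p*.
So p* = 1 − m/c = 1 − 0.152/0.258 = 1 − 0.5891 = 0.4109.

0.411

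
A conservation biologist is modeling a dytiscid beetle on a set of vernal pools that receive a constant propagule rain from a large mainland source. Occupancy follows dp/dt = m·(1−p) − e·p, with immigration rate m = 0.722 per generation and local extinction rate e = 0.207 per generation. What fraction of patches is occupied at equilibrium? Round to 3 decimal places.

0.777

Setting dp/dt = 0: m − m·p* = e·p*, so m = (m+e)·p*.
p* = m/(m+e) = 0.722/(0.722+0.207) = 0.722/0.9290 = 0.7772.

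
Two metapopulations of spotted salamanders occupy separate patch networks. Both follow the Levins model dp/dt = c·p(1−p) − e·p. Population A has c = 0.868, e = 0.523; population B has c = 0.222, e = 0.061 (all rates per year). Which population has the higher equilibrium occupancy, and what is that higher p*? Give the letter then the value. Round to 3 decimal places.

B, 0.725

A: p*_A = 1 − 0.523/0.868 = 0.3975.
B: p*_B = 1 − 0.061/0.222 = 0.7252.
B is higher at 0.7252.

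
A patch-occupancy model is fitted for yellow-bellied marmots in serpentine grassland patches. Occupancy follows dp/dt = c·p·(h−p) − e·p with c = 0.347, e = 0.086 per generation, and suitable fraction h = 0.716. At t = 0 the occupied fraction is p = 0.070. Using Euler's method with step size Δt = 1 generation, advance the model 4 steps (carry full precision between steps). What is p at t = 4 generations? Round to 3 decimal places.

0.115

Update rule: p ← p + [c·p·(h−p) − e·p]·Δt with Δt = 1.
  1  |  dp/dt·Δt = +0.009671  |  p_1 = 0.079671
  2  |  dp/dt·Δt = +0.010740  |  p_2 = 0.090412
  3  |  dp/dt·Δt = +0.011851  |  p_3 = 0.102263
  4  |  dp/dt·Δt = +0.012984  |  p_4 = 0.115247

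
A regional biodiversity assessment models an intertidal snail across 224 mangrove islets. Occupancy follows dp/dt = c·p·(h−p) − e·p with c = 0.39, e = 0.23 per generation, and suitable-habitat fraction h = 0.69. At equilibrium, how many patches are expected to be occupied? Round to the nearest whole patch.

22

p* = h − e/c = 0.69 − 0.5897 = 0.1003.
Expected occupied patches = N × p* = 224 × 0.1003 = 22.46 ≈ 22.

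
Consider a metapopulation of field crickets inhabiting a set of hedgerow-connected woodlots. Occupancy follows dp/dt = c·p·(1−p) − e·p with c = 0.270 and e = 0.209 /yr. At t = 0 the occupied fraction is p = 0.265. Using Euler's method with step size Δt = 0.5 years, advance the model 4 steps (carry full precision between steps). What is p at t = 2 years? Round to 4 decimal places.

0.2597

Update rule: p ← p + [c·p·(1−p) − e·p]·Δt with Δt = 0.5.
t = 0.5: p = 0.26500 + (-0.00140) = 0.26360
t = 1: p = 0.26360 + (-0.00134) = 0.26226
t = 1.5: p = 0.26226 + (-0.00129) = 0.26097
t = 2: p = 0.26097 + (-0.00123) = 0.25974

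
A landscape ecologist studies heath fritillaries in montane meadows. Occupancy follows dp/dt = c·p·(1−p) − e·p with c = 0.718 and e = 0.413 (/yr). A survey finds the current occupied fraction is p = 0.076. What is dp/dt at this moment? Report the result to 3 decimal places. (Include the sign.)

Colonization term: c·p·(1−p) = 0.718×0.076×0.9240 = 0.05042.
Extinction term: e·p = 0.03139.
dp/dt = 0.05042 − 0.03139 = 0.01903.

0.019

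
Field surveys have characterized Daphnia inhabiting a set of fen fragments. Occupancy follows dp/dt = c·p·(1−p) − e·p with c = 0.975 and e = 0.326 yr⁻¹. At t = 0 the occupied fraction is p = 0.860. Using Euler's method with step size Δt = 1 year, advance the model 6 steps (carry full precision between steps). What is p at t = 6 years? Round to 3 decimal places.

Update rule: p ← p + [c·p·(1−p) − e·p]·Δt with Δt = 1.
t = 1: p = 0.86000 + (-0.16297) = 0.69703
t = 2: p = 0.69703 + (-0.02133) = 0.67570
t = 3: p = 0.67570 + (-0.00663) = 0.66907
t = 4: p = 0.66907 + (-0.00224) = 0.66683
t = 5: p = 0.66683 + (-0.00078) = 0.66606
t = 6: p = 0.66606 + (-0.00027) = 0.66579

0.666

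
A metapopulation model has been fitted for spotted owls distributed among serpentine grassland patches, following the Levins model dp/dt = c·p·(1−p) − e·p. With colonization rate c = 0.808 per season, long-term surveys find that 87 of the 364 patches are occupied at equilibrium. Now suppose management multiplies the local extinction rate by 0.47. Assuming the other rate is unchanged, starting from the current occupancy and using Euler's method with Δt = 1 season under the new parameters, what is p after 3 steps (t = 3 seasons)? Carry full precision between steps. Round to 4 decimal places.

Observed p* = 87/364 = 0.23901.
Balance c(1−p*) = e gives e = 0.808×(1 − 0.23901) = 0.61488.
Starting from p₀ = 0.23901; update p ← p + (dp/dt)·Δt with the new parameters.
step 1: Δp = +0.07789, p = 0.31690
step 2: Δp = +0.08333, p = 0.40023
step 3: Δp = +0.07829, p = 0.47852

0.4785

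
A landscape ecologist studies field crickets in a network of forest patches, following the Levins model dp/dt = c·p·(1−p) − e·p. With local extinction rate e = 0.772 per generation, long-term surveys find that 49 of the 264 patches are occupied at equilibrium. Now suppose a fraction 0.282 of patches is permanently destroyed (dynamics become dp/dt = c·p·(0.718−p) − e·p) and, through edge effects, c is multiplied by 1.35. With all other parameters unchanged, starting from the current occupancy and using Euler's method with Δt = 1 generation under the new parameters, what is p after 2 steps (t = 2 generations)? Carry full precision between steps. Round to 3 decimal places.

0.157

Observed p* = 49/264 = 0.18561.
Balance c(1−p*) = e gives c = e/(1 − 0.18561) = 0.772/0.81439 = 0.94794.
Starting from p₀ = 0.18561; update p ← p + (dp/dt)·Δt with the new parameters.
  1  |  dp/dt·Δt = -0.016831  |  p_1 = 0.168775
  2  |  dp/dt·Δt = -0.011670  |  p_2 = 0.157105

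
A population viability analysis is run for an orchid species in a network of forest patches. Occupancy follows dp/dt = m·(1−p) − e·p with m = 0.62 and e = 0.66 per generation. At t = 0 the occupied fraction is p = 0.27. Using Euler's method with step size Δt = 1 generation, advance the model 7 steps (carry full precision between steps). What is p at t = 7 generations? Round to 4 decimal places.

0.4844

Update rule: p ← p + [m·(1−p) − e·p]·Δt with Δt = 1.
step 1: Δp = +0.27440, p = 0.54440
step 2: Δp = -0.07683, p = 0.46757
step 3: Δp = +0.02151, p = 0.48908
step 4: Δp = -0.00602, p = 0.48306
step 5: Δp = +0.00169, p = 0.48474
step 6: Δp = -0.00047, p = 0.48427
step 7: Δp = +0.00013, p = 0.48440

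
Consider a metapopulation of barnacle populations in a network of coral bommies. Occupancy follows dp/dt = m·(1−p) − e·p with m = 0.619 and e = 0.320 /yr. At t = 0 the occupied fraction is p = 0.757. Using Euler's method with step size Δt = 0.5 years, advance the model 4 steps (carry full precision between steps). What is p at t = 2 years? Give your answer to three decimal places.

Update rule: p ← p + [m·(1−p) − e·p]·Δt with Δt = 0.5.
t = 0.5: p = 0.75700 + (-0.04591) = 0.71109
t = 1: p = 0.71109 + (-0.02436) = 0.68673
t = 1.5: p = 0.68673 + (-0.01292) = 0.67381
t = 2: p = 0.67381 + (-0.00685) = 0.66696

0.667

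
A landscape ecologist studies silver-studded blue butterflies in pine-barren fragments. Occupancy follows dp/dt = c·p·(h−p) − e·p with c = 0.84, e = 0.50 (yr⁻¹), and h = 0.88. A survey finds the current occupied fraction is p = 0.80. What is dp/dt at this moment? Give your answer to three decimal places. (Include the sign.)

Colonization term: c·p·(h−p) = 0.84×0.80×0.0800 = 0.05376.
Extinction term: e·p = 0.40000.
dp/dt = 0.05376 − 0.40000 = -0.34624.

-0.346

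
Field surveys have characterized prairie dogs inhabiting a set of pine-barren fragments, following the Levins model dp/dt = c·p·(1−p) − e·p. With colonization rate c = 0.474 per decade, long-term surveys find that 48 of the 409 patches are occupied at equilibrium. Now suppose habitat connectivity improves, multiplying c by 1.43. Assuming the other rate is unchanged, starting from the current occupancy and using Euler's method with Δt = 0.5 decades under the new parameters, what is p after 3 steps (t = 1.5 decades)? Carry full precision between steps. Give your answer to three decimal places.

Observed p* = 48/409 = 0.11736.
Balance c(1−p*) = e gives e = 0.474×(1 − 0.11736) = 0.41837.
Starting from p₀ = 0.11736; update p ← p + (dp/dt)·Δt with the new parameters.
p: 0.11736 → 0.12792  (Δp = +0.01056)
p: 0.12792 → 0.13896  (Δp = +0.01105)
p: 0.13896 → 0.15045  (Δp = +0.01148)

0.150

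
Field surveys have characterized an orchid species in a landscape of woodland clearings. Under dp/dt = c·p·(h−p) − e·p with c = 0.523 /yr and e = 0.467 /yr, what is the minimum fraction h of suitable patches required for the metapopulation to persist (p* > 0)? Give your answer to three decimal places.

0.893

p* = h − e/c is positive only when h > e/c.
h_min = e/c = 0.467/0.523 = 0.8929.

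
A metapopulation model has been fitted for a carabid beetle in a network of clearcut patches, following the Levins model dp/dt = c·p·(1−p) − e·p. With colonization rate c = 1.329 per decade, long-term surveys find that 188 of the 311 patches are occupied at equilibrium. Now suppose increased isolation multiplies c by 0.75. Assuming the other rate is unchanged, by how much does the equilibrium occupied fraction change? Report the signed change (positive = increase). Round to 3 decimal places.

Observed p* = 188/311 = 0.60450.
Balance c(1−p*) = e gives e = 1.329×(1 − 0.60450) = 0.52562.
New p* = 1 − e/c = 1 − 0.52562/0.99675 = 0.47267.
Δp* = 0.47267 − 0.60450 = -0.13183.

-0.132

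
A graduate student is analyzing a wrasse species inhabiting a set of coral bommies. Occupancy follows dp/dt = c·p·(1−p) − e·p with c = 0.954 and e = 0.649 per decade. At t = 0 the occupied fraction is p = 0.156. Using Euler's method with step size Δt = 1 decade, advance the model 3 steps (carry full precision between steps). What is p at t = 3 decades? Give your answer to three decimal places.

0.227

Update rule: p ← p + [c·p·(1−p) − e·p]·Δt with Δt = 1.
p: 0.15600 → 0.18036  (Δp = +0.02436)
p: 0.18036 → 0.20434  (Δp = +0.02398)
p: 0.20434 → 0.22683  (Δp = +0.02249)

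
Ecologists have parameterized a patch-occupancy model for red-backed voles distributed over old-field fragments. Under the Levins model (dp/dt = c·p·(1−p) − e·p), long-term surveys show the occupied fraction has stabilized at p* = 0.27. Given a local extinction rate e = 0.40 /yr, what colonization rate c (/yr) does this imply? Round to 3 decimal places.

At equilibrium c(1−p*) = e, so c = e/(1−p*).
c = 0.40/(1 − 0.27) = 0.40/0.7300 = 0.5479.

0.548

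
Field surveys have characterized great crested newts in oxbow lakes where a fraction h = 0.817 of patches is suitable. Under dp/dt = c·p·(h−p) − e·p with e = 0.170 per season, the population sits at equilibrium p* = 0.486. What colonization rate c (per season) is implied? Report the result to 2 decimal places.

At equilibrium c(h−p*) = e, so c = e/(h−p*).
c = 0.170/(0.817 − 0.486) = 0.170/0.3310 = 0.5136.

0.51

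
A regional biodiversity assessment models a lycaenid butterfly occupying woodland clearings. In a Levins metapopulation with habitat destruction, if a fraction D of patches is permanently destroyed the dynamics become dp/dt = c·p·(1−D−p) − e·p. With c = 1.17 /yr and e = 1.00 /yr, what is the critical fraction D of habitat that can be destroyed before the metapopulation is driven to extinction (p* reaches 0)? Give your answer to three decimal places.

0.145

The nontrivial equilibrium is p* = (1−D) − e/c; extinction occurs when this hits zero.
So D_crit = 1 − e/c = 1 − 1.00/1.17 = 1 − 0.8547 = 0.1453.
Note this equals the original equilibrium occupancy — the Levins extinction-debt result.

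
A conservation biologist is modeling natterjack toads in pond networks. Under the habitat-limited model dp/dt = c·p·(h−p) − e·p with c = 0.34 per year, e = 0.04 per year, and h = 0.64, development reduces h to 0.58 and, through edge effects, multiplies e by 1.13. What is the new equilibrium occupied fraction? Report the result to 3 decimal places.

0.447

Before: p* = h − e/c = 0.64 − 0.04/0.34 = 0.64 − 0.1176 = 0.5224.
After: c = 0.34, e = 0.0452, h = 0.58; p* = 0.58 − 0.0452/0.34 = 0.4471.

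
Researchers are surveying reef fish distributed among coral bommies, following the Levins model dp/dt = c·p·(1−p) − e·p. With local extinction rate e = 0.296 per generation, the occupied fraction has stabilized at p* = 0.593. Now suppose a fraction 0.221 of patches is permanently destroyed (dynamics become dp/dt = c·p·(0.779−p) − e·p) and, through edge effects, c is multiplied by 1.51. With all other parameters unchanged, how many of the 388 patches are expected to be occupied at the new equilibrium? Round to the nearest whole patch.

198

Balance c(1−p*) = e gives c = e/(1 − 0.59300) = 0.296/0.40700 = 0.72727.
New p* = 0.779 − e/c = 0.779 − 0.29600/1.09818 = 0.50946.
Expected occupied = 388 × 0.50946 = 197.67 ≈ 198.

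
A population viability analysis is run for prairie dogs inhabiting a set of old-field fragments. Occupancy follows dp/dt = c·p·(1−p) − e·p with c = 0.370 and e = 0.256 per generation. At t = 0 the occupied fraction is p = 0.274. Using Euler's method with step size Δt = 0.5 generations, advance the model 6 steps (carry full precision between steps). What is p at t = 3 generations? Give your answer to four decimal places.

0.2833

Update rule: p ← p + [c·p·(1−p) − e·p]·Δt with Δt = 0.5.
p: 0.27400 → 0.27573  (Δp = +0.00173)
p: 0.27573 → 0.27738  (Δp = +0.00165)
p: 0.27738 → 0.27896  (Δp = +0.00158)
p: 0.27896 → 0.28046  (Δp = +0.00150)
p: 0.28046 → 0.28190  (Δp = +0.00143)
p: 0.28190 → 0.28326  (Δp = +0.00137)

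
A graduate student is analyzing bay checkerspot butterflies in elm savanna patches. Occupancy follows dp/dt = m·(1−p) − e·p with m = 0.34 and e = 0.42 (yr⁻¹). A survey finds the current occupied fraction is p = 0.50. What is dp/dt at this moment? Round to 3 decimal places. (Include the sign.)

-0.040

Colonization term: m·(1−p) = 0.34×0.5000 = 0.17000.
Extinction term: e·p = 0.21000.
dp/dt = 0.17000 − 0.21000 = -0.04000.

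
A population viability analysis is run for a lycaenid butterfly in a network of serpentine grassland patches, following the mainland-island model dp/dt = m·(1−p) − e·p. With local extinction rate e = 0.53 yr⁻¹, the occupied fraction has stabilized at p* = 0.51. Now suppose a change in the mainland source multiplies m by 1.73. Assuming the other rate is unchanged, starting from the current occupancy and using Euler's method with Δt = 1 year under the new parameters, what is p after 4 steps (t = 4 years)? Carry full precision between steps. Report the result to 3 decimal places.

0.636

Balance m(1−p*) = e·p* gives m = e·p*/(1−p*) = 0.53×0.51000/0.49000 = 0.55163.
Starting from p₀ = 0.51000; update p ← p + (dp/dt)·Δt with the new parameters.
step 1: Δp = +0.19732, p = 0.70732
step 2: Δp = -0.09557, p = 0.61175
step 3: Δp = +0.04629, p = 0.65804
step 4: Δp = -0.02242, p = 0.63562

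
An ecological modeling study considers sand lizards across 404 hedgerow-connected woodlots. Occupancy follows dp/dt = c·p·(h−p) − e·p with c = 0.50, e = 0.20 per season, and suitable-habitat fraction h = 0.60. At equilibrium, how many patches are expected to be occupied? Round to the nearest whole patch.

81

p* = h − e/c = 0.60 − 0.4000 = 0.2000.
Expected occupied patches = N × p* = 404 × 0.2000 = 80.80 ≈ 81.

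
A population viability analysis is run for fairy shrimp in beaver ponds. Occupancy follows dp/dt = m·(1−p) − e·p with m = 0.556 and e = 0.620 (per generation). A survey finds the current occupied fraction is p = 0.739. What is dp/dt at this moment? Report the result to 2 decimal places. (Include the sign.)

Colonization term: m·(1−p) = 0.556×0.2610 = 0.14512.
Extinction term: e·p = 0.45818.
dp/dt = 0.14512 − 0.45818 = -0.31306.

-0.31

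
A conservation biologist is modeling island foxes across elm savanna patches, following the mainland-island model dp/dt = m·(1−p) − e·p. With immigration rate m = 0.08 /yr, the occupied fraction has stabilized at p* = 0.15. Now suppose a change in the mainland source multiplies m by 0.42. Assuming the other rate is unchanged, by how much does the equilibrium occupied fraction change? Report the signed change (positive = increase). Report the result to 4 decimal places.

Balance m(1−p*) = e·p* gives e = m(1−p*)/p* = 0.08×0.85000/0.15000 = 0.45333.
New p* = m/(m+e) = 0.03360/(0.03360+0.45333) = 0.06900.
Δp* = 0.06900 − 0.15000 = -0.08100.

-0.0810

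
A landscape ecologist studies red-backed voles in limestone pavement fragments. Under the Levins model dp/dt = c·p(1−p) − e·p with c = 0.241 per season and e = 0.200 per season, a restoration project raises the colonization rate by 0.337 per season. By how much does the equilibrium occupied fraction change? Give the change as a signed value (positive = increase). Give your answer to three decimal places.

0.484

Before: p* = 1 − 0.200/0.241 = 0.1701.
After the change, c = 0.578, e = 0.2, so p* = 1 − 0.2/0.578 = 0.6540.
Δp* = 0.6540 − 0.1701 = +0.4839.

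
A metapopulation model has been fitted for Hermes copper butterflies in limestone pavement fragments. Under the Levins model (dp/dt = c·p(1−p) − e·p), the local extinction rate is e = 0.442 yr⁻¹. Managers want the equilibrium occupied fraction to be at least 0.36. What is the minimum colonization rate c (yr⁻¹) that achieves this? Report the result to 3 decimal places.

p* = 1 − e/c ≥ 0.36 requires e/c ≤ 0.6400, i.e. c ≥ e/0.6400.
c_min = 0.442/0.6400 = 0.6906.

0.691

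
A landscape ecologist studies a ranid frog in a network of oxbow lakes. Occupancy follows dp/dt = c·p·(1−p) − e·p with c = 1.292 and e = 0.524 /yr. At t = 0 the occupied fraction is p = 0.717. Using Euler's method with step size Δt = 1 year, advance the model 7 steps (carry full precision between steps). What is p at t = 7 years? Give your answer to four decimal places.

0.5944

Update rule: p ← p + [c·p·(1−p) − e·p]·Δt with Δt = 1.
t = 1: p = 0.71700 + (-0.11355) = 0.60345
t = 2: p = 0.60345 + (-0.00704) = 0.59642
t = 3: p = 0.59642 + (-0.00153) = 0.59488
t = 4: p = 0.59488 + (-0.00035) = 0.59453
t = 5: p = 0.59453 + (-0.00008) = 0.59445
t = 6: p = 0.59445 + (-0.00002) = 0.59443
t = 7: p = 0.59443 + (-0.00000) = 0.59443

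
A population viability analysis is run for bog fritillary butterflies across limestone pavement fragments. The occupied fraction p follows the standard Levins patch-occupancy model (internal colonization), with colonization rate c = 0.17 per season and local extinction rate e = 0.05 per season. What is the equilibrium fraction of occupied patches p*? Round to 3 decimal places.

At equilibrium, colonization balances extinction: c·p*·(1−p*) = e·p*.
So p* = 1 − e/c = 1 − 0.05/0.17 = 1 − 0.2941 = 0.7059.

0.706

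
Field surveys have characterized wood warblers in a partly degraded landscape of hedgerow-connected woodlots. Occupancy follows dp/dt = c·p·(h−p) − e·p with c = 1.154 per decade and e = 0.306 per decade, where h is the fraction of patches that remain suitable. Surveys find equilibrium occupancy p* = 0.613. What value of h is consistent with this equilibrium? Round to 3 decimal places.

At equilibrium c(h−p*) = e, so h = p* + e/c.
h = 0.613 + 0.306/1.154 = 0.613 + 0.2652 = 0.8782.

0.878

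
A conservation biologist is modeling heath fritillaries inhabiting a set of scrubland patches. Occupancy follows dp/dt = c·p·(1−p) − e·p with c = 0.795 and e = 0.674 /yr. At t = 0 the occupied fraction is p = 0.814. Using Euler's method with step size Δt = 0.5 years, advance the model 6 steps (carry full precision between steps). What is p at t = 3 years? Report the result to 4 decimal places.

Update rule: p ← p + [c·p·(1−p) − e·p]·Δt with Δt = 0.5.
p: 0.81400 → 0.59987  (Δp = -0.21413)
p: 0.59987 → 0.49312  (Δp = -0.10674)
p: 0.49312 → 0.42630  (Δp = -0.06683)
p: 0.42630 → 0.37985  (Δp = -0.04645)
p: 0.37985 → 0.34548  (Δp = -0.03437)
p: 0.34548 → 0.31893  (Δp = -0.02654)

0.3189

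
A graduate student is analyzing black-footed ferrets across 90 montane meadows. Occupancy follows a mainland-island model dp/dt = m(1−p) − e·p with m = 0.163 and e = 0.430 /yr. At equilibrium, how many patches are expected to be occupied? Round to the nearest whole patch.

p* = m/(m+e) = 0.163/0.5930 = 0.2749.
Expected occupied patches = N × p* = 90 × 0.2749 = 24.74 ≈ 25.

25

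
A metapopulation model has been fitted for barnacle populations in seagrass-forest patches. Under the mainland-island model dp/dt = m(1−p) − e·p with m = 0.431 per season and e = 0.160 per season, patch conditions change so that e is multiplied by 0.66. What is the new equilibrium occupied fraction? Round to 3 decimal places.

0.803

Before: p* = 0.431/(0.431+0.160) = 0.7293.
After: m = 0.431, e = 0.1056; p* = 0.431/0.5366 = 0.8032.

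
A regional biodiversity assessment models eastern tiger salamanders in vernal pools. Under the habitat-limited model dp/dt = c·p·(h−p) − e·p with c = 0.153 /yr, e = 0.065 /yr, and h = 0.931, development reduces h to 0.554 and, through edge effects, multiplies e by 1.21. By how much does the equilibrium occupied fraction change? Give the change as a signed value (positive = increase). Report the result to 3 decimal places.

-0.466

Before: p* = h − e/c = 0.931 − 0.065/0.153 = 0.931 − 0.4248 = 0.5062.
After: c = 0.153, e = 0.07865, h = 0.554; p* = 0.554 − 0.07865/0.153 = 0.0399.
Δp* = 0.0399 − 0.5062 = -0.4662.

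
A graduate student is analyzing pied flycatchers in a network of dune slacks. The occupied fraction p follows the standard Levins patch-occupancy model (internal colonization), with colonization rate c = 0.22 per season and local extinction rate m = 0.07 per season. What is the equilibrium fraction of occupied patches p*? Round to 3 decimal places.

0.682

At equilibrium, colonization balances extinction: c·p*·(1−p*) = m·p*.
So p* = 1 − m/c = 1 − 0.07/0.22 = 1 − 0.3182 = 0.6818.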